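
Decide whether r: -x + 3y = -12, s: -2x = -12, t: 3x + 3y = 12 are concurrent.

Intersecting r and s: solving the 2×2 system gives (x, y) = (6, -2).
Substitute into t: (3)(6) + (3)(-2) = 12.
This equals 12, so (6, -2) lies on all three lines and they are concurrent.

Yes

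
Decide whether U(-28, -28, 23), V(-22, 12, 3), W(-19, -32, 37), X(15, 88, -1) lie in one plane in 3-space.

No

With U as base: UV = (6, 40, -20), UW = (9, -4, 14), UX = (43, 116, -24).
UW × UX = (-1528, 818, 1216).
UV · (UW × UX) = -768.
Since -768 ≠ 0, the four points are not coplanar.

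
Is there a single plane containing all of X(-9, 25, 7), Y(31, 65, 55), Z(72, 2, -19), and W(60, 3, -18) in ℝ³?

With X as base: XY = (40, 40, 48), XZ = (81, -23, -26), XW = (69, -22, -25).
XZ × XW = (3, 231, -195).
XY · (XZ × XW) = 0.
The scalar triple product vanishes, so the four points are coplanar.

Yes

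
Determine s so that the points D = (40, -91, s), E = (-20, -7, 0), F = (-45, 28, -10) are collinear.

24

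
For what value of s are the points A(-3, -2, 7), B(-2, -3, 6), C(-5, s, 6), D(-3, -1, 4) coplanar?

The points are coplanar iff AB · (AC × AD) = 0.
Expanding, this is linear in s: (-3)s + (3) = 0.
So s = 1.

1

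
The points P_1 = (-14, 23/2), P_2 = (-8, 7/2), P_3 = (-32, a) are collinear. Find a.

Collinearity: (P_3 − P_1) must be parallel to (P_2 − P_1) = (6, -8).
Cross-multiplying the components: (a − 23/2)·(6) = (-18)·(-8).
Solving gives a = 71/2.

71/2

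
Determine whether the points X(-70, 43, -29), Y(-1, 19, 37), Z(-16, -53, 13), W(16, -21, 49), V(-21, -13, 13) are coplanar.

Yes

The plane through X, Y, Z has normal n = XY × XZ = (5328, 666, -5328) and equation n·P = -189810.
Checking the remaining points: n·W = -189810, n·V = -189810.
All equal -189810, so all 5 points lie in one plane.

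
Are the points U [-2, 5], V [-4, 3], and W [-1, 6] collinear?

UV = (-2, -2), UW = (1, 1).
Checking proportionality: UW = -1/2·UV, so the vectors are parallel and the points are collinear.

Yes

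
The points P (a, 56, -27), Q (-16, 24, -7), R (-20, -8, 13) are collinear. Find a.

-12

Direction QR = (-4, -32, 20). From the y-coordinate of P, the parameter along the line is τ = (56 − 24)/(-32) = -1.
Then a = (-16) + (-1)·(-4) = -12.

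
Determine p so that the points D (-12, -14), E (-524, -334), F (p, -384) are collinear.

Collinearity: (F − D) must be parallel to (E − D) = (-512, -320).
Cross-multiplying the components: (p − (-12))·(-320) = (-370)·(-512).
Solving gives p = -604.

-604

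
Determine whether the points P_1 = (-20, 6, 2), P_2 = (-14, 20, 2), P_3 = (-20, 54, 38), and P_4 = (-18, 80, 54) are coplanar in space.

With P_1 as base: P_1P_2 = (6, 14, 0), P_1P_3 = (0, 48, 36), P_1P_4 = (2, 74, 52).
P_1P_3 × P_1P_4 = (-168, 72, -96).
P_1P_2 · (P_1P_3 × P_1P_4) = 0.
The scalar triple product vanishes, so the four points are coplanar.

Yes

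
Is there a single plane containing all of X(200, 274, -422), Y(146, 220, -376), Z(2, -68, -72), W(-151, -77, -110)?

The four points are coplanar iff the 3×3 determinant with rows XY, XZ, XW is zero.
Rows: (-54, -54, 46), (-198, -342, 350), (-351, -351, 312).
Expanding along the first row: (-54)(16146) − (-54)(61074) + (46)(-50544) = 101088.
Nonzero ⇒ not coplanar.

No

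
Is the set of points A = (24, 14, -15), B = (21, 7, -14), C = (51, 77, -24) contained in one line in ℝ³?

AB = (-3, -7, 1), AC = (27, 63, -9).
Each component of AC is -9 times the corresponding component of AB, so AC = -9·AB and the points are collinear.

Yes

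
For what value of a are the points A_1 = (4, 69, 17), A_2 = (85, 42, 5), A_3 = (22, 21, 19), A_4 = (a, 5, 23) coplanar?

10

Normal to plane A_1A_2A_3: n = (-630, -378, -3402); plane equation n·P = -86436.
Requiring n·A_4 = -86436: (-630)a + (-80136) = -86436.
So a = 10.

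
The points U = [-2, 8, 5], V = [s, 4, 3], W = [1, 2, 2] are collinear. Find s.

0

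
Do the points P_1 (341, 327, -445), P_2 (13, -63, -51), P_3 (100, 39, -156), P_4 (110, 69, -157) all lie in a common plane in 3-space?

No

A normal to the plane through P_1, P_2, P_3 is n = P_1P_2 × P_1P_3 = (762, -162, 474).
The plane has equation n·P = -4062. For P_4: n·P_4 = -1776.
-1776 ≠ -4062, so P_4 is off the plane.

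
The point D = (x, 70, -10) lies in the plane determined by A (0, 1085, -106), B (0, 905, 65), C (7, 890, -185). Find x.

A normal to the plane is n = AB × AC = (47565, 1197, 1260).
D lies in the plane iff n · AD = 0.
This gives (47565)x + (-1093995) = 0, so x = 23.

23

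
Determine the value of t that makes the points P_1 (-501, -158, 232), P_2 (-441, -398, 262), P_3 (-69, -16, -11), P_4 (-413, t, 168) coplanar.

The points are coplanar iff P_1P_2 · (P_1P_3 × P_1P_4) = 0.
Expanding, this is linear in t: (27540)t + (1927800) = 0.
So t = -70.

-70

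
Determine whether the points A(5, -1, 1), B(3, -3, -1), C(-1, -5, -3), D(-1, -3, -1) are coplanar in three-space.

Yes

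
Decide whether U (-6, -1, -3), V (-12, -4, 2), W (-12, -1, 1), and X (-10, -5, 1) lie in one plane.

The four points are coplanar iff the 3×3 determinant with rows UV, UW, UX is zero.
Rows: (-6, -3, 5), (-6, 0, 4), (-4, -4, 4).
Expanding along the first row: (-6)(16) − (-3)(-8) + (5)(24) = 0.
Zero determinant ⇒ coplanar.

Yes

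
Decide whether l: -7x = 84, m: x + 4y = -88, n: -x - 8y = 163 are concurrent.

Intersecting l and m: solving the 2×2 system gives (x, y) = (-12, -19).
Substitute into n: (-1)(-12) + (-8)(-19) = 164.
But n requires 163 ≠ 164, so the three lines have no common point.

No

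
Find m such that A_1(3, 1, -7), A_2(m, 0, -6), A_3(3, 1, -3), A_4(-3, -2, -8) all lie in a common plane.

1

Normal to plane A_1A_3A_4: n = (12, -24, 0); plane equation n·P = 12.
Requiring n·A_2 = 12: (12)m + (0) = 12.
So m = 1.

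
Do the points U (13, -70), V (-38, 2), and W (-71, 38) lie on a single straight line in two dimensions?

No

UV = (-51, 72), UW = (-84, 108).
Twice the signed area of △UVW is (-51)(108) − (72)(-84) = 540.
The area is nonzero, so the three points are not collinear.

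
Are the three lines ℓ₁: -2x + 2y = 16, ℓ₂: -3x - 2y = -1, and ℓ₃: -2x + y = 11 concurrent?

Yes

The three lines meet at one point iff the augmented coefficient matrix [aᵢ bᵢ cᵢ] has rank < 3, i.e. its determinant vanishes.
Here the determinant is 0.
It vanishes, so the lines are concurrent at (-3, 5).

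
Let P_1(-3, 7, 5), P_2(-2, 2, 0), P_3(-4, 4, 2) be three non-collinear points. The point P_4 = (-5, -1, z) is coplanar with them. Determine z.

-3

Coplanarity requires P_1P_2 · (P_1P_3 × P_1P_4) = 0.
P_1P_2 = (1, -5, -5), P_1P_3 = (-1, -3, -3); the triple product is linear in z with coefficient -8 and constant term -24.
Setting it to zero: z = -3.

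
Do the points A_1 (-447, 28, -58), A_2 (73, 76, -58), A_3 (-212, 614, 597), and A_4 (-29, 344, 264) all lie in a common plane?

Yes

With A_1 as base: A_1A_2 = (520, 48, 0), A_1A_3 = (235, 586, 655), A_1A_4 = (418, 316, 322).
A_1A_3 × A_1A_4 = (-18288, 198120, -170688).
A_1A_2 · (A_1A_3 × A_1A_4) = 0.
The scalar triple product vanishes, so the four points are coplanar.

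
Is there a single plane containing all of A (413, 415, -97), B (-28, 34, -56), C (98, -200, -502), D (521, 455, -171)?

A normal to the plane through A, B, C is n = AB × AC = (179520, -191520, 151200).
The plane has equation n·P = -20005440. For D: n·D = -19466880.
-19466880 ≠ -20005440, so D is off the plane.

No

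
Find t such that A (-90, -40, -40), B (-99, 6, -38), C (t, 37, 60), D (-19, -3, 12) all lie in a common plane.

Normal to plane ABD: n = (2318, 610, -3599); plane equation n·P = -89060.
Requiring n·C = -89060: (2318)t + (-193370) = -89060.
So t = 45.

45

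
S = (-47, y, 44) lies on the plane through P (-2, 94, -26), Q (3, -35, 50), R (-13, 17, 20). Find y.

-21

Coplanarity requires PQ · (PR × PS) = 0.
PQ = (5, -129, 76), PR = (-11, -77, 46); the triple product is linear in y with coefficient -1066 and constant term -22386.
Setting it to zero: y = -21.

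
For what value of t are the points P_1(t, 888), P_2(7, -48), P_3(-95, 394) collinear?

-209

The three points are collinear iff det[P_1P_2; P_1P_3] = 0.
This determinant is linear in t: (-442)t + (-92378) = 0, so t = -209.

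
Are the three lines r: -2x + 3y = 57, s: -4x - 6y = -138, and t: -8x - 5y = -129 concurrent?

Yes

Intersecting r and s: solving the 2×2 system gives (x, y) = (3, 21).
Substitute into t: (-8)(3) + (-5)(21) = -129.
This equals -129, so (3, 21) lies on all three lines and they are concurrent.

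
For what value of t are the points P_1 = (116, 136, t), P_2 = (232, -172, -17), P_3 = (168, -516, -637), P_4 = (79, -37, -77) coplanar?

The points are coplanar iff P_1P_2 · (P_1P_3 × P_1P_4) = 0.
Expanding, this is linear in t: (61272)t + (-14889096) = 0.
So t = 243.

243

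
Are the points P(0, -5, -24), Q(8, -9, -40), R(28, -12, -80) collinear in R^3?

No

PQ = (8, -4, -16), PR = (28, -7, -56).
PQ × PR = (112, 0, 56).
The cross product is nonzero, so the points do not lie on one line.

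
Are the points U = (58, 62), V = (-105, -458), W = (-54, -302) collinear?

No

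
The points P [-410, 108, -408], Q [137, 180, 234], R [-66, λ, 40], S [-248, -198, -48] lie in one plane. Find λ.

68

Coplanarity ⇔ det[PQ; PR; PS] = 0.
Expanding, this is linear in λ: (92916)λ + (-6318288) = 0.
So λ = 68.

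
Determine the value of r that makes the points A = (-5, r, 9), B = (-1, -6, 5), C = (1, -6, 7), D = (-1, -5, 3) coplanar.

-10

The points are coplanar iff AB · (AC × AD) = 0.
Expanding, this is linear in r: (-4)r + (-40) = 0.
So r = -10.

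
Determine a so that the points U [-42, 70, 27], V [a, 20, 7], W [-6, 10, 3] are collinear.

-12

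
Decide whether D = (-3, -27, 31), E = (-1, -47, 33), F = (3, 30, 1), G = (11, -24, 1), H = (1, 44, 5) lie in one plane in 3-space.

No

The plane through D, E, F has normal n = DE × DF = (486, 72, 234) and equation n·P = 3852.
Checking the remaining points: n·G = 3852, n·H = 4824.
Since n·H = 4824 ≠ 3852, H is off the plane and the points are not all coplanar.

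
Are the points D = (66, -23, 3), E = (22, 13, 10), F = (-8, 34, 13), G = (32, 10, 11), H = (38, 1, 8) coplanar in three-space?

Yes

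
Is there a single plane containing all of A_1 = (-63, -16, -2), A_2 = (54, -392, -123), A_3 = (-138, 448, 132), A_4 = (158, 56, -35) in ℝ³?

With A_1 as base: A_1A_2 = (117, -376, -121), A_1A_3 = (-75, 464, 134), A_1A_4 = (221, 72, -33).
A_1A_3 × A_1A_4 = (-24960, 27139, -107944).
A_1A_2 · (A_1A_3 × A_1A_4) = -63360.
Since -63360 ≠ 0, the four points are not coplanar.

No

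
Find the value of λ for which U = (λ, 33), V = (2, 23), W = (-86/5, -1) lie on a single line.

Collinearity: (U − V) must be parallel to (W − V) = (-96/5, -24).
Cross-multiplying the components: (λ − 2)·(-24) = (10)·(-96/5).
Solving gives λ = 10.

10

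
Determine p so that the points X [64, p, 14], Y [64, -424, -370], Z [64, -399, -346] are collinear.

-24

Direction YZ = (0, 25, 24). From the z-coordinate of X, the parameter along the line is τ = (14 − (-370))/24 = 16.
Then p = (-424) + 16·(25) = -24.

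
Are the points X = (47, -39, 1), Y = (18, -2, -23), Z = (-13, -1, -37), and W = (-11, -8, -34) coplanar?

With X as base: XY = (-29, 37, -24), XZ = (-60, 38, -38), XW = (-58, 31, -35).
XZ × XW = (-152, 104, 344).
XY · (XZ × XW) = 0.
The scalar triple product vanishes, so the four points are coplanar.

Yes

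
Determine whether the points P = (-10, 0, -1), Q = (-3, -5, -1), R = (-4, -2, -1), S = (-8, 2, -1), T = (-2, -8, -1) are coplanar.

Yes

The plane through P, Q, R has normal n = PQ × PR = (0, 0, 16) and equation n·X = -16.
Checking the remaining points: n·S = -16, n·T = -16.
All equal -16, so all 5 points lie in one plane.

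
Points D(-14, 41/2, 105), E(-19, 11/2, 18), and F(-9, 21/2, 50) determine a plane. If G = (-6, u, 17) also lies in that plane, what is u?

The plane through D, E, F has equation −45x − 710y + 125z = -800.
Substituting G: (-710)u + (2395) = -800, so u = 9/2.

9/2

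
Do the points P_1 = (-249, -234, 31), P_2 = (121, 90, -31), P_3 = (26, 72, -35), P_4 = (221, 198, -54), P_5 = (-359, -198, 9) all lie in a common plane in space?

The plane through P_1, P_2, P_3 has normal n = P_1P_2 × P_1P_3 = (-2412, 7370, 24120) and equation n·P = -376272.
Checking the remaining points: n·P_4 = -376272, n·P_5 = -376272.
All equal -376272, so all 5 points lie in one plane.

Yes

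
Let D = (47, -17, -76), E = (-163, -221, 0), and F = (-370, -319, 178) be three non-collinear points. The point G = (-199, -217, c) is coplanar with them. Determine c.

The plane through D, E, F has equation −28864x + 21648y − 21648z = -79376.
Substituting G: (-21648)c + (1046320) = -79376, so c = 52.

52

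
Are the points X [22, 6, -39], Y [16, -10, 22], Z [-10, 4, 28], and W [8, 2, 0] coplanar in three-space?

Yes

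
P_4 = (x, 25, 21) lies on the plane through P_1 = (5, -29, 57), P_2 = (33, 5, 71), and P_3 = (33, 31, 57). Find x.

-1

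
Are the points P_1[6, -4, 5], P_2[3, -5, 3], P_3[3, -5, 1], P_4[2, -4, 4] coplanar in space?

No

The four points are coplanar iff the 3×3 determinant with rows P_1P_2, P_1P_3, P_1P_4 is zero.
Rows: (-3, -1, -2), (-3, -1, -4), (-4, 0, -1).
Expanding along the first row: (-3)(1) − (-1)(-13) + (-2)(-4) = -8.
Nonzero ⇒ not coplanar.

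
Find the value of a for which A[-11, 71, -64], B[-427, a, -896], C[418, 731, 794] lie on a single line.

Collinearity requires AB × AC = 0; each component is linear in a.
The x-component gives (858)a + (488202) = 0, so a = -569.
The remaining components then also vanish.

-569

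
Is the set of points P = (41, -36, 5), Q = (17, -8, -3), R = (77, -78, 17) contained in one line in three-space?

PQ = (-24, 28, -8), PR = (36, -42, 12).
PQ × PR = (0, 0, 0).
The cross product vanishes, so the three points are collinear.

Yes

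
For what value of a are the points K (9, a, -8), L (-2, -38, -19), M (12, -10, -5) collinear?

-16

Collinearity requires KL × KM = 0; each component is linear in a.
The x-component gives (-14)a + (-224) = 0, so a = -16.
The remaining components then also vanish.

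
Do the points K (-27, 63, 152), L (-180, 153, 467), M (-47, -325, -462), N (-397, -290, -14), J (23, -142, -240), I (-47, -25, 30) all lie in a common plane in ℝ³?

No

The plane through K, L, M has normal n = KL × KM = (66960, -100242, 61164) and equation n·P = 1173762.
Checking the remaining points: n·N = 1630764, n·J = 1095084, n·I = 1193850.
Since n·N = 1630764 ≠ 1173762, N is off the plane and the points are not all coplanar.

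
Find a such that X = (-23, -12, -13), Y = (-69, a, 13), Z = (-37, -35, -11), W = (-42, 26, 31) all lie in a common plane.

-55

Normal to plane XZW: n = (-1088, 578, -969); plane equation n·P = 30685.
Requiring n·Y = 30685: (578)a + (62475) = 30685.
So a = -55.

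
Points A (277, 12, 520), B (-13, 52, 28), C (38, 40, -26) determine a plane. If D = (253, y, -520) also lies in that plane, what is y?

The plane through A, B, C has equation −8064x − 40752y + 1440z = -1973952.
Substituting D: (-40752)y + (-2788992) = -1973952, so y = -20.

-20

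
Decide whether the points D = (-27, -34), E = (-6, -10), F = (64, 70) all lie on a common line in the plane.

Yes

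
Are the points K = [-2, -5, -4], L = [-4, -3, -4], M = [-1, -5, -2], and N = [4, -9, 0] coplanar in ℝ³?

Yes

With K as base: KL = (-2, 2, 0), KM = (1, 0, 2), KN = (6, -4, 4).
KM × KN = (8, 8, -4).
KL · (KM × KN) = 0.
The scalar triple product vanishes, so the four points are coplanar.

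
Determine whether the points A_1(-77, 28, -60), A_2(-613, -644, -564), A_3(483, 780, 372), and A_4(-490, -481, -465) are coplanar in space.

Yes

A normal to the plane through A_1, A_2, A_3 is n = A_1A_2 × A_1A_3 = (88704, -50688, -26752).
The plane has equation n·P = -6644352. For A_4: n·A_4 = -6644352.
Equal, so A_4 lies in the plane and all four are coplanar.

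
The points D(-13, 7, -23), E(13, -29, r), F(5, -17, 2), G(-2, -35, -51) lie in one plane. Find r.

The points are coplanar iff DE · (DF × DG) = 0.
Expanding, this is linear in r: (-492)r + (5412) = 0.
So r = 11.

11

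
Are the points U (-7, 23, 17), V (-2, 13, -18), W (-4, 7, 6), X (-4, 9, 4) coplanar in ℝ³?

Yes

With U as base: UV = (5, -10, -35), UW = (3, -16, -11), UX = (3, -14, -13).
UW × UX = (54, 6, 6).
UV · (UW × UX) = 0.
The scalar triple product vanishes, so the four points are coplanar.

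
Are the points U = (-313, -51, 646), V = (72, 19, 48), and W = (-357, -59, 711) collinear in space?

UV = (385, 70, -598), UW = (-44, -8, 65).
Comparing components 2 and 3: (70)(65) − (-598)(-8) = -234 ≠ 0, so UV and UW are not parallel and the points are not collinear.

No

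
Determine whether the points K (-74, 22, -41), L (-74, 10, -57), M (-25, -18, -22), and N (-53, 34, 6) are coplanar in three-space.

Yes

The four points are coplanar iff the 3×3 determinant with rows KL, KM, KN is zero.
Rows: (0, -12, -16), (49, -40, 19), (21, 12, 47).
Expanding along the first row: (0)(-2108) − (-12)(1904) + (-16)(1428) = 0.
Zero determinant ⇒ coplanar.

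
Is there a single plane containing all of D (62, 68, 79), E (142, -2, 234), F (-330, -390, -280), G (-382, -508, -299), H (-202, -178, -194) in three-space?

Yes

The plane through D, E, F has normal n = DE × DF = (96120, -32040, -64080) and equation n·P = -1281600.
Checking the remaining points: n·G = -1281600, n·H = -1281600.
All equal -1281600, so all 5 points lie in one plane.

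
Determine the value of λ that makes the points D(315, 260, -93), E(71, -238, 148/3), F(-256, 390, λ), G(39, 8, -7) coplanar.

The points are coplanar iff DE · (DF × DG) = 0.
Expanding, this is linear in λ: (75960)λ + (5469120) = 0.
So λ = -72.

-72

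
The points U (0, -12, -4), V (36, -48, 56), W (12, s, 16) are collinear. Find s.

-24

Collinearity requires UV × UW = 0; each component is linear in s.
The x-component gives (-60)s + (-1440) = 0, so s = -24.
The remaining components then also vanish.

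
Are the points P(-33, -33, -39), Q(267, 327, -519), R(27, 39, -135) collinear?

Yes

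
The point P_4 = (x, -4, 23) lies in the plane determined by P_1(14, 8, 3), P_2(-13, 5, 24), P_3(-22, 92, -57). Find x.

2

Coplanarity requires P_1P_2 · (P_1P_3 × P_1P_4) = 0.
P_1P_2 = (-27, -3, 21), P_1P_3 = (-36, 84, -60); the triple product is linear in x with coefficient -1584 and constant term 3168.
Setting it to zero: x = 2.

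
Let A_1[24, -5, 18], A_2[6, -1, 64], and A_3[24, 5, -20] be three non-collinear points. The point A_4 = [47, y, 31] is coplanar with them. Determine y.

-29

The plane through A_1, A_2, A_3 has equation −612x − 684y − 180z = -14508.
Substituting A_4: (-684)y + (-34344) = -14508, so y = -29.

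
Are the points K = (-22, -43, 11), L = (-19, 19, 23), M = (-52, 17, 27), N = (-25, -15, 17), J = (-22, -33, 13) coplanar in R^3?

Yes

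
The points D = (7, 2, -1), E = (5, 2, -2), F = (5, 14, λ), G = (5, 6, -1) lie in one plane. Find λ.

1

Normal to plane DEG: n = (4, 2, -8); plane equation n·P = 40.
Requiring n·F = 40: (-8)λ + (48) = 40.
So λ = 1.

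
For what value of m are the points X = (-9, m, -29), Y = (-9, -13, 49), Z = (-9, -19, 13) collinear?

Collinearity requires XY × XZ = 0; each component is linear in m.
The x-component gives (36)m + (936) = 0, so m = -26.
The remaining components then also vanish.

-26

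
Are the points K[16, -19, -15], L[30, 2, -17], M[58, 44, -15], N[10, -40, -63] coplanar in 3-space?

No

The four points are coplanar iff the 3×3 determinant with rows KL, KM, KN is zero.
Rows: (14, 21, -2), (42, 63, 0), (-6, -21, -48).
Expanding along the first row: (14)(-3024) − (21)(-2016) + (-2)(-504) = 1008.
Nonzero ⇒ not coplanar.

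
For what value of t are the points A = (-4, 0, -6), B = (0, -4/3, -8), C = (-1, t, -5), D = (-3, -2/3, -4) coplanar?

-4/3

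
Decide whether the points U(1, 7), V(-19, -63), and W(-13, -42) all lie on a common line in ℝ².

Yes

UV = (-20, -70), UW = (-14, -49).
Checking proportionality: UW = 7/10·UV, so the vectors are parallel and the points are collinear.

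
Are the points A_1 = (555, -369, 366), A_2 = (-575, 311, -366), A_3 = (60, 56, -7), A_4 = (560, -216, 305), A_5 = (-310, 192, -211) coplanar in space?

The plane through A_1, A_2, A_3 has normal n = A_1A_2 × A_1A_3 = (57460, -59150, -143650) and equation n·P = 1140750.
Checking the remaining points: n·A_4 = 1140750, n·A_5 = 1140750.
All equal 1140750, so all 5 points lie in one plane.

Yes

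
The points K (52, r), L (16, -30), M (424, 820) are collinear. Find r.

The three points are collinear iff det[KL; KM] = 0.
This determinant is linear in r: (408)r + (-18360) = 0, so r = 45.

45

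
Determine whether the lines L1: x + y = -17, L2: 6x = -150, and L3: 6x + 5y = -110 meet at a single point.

Lines aᵢx + bᵢy = cᵢ with pairwise distinct directions are concurrent exactly when det[aᵢ bᵢ cᵢ] = 0.
Here the determinant is 0.
It vanishes, so the lines are concurrent at (-25, 8).

Yes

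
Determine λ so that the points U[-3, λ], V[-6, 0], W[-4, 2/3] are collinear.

The three points are collinear iff det[UV; UW] = 0.
This determinant is linear in λ: (2)λ + (-2) = 0, so λ = 1.

1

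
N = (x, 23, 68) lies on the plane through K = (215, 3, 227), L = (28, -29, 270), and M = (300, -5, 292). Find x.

11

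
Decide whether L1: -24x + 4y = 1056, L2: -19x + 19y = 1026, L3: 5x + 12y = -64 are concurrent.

No

The three lines meet at one point iff the augmented coefficient matrix [aᵢ bᵢ cᵢ] has rank < 3, i.e. its determinant vanishes.
Here the determinant is -760.
Nonzero, so no common point exists.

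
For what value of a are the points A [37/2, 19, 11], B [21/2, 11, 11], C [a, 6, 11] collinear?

11/2

Collinearity requires AB × AC = 0; each component is linear in a.
The z-component gives (8)a + (-44) = 0, so a = 11/2.
The remaining components then also vanish.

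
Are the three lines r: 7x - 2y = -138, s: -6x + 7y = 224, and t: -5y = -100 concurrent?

Lines aᵢx + bᵢy = cᵢ with pairwise distinct directions are concurrent exactly when det[aᵢ bᵢ cᵢ] = 0.
Here the determinant is 0.
It vanishes, so the lines are concurrent at (-14, 20).

Yes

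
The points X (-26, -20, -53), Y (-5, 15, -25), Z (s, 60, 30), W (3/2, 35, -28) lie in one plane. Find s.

55/2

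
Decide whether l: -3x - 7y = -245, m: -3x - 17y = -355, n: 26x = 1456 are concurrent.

Intersecting l and m: solving the 2×2 system gives (x, y) = (56, 11).
Substitute into n: (26)(56) + (0)(11) = 1456.
This equals 1456, so (56, 11) lies on all three lines and they are concurrent.

Yes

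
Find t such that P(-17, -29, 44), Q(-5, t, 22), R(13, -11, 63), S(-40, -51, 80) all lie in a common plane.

-17

Normal to plane PRS: n = (1066, -1517, -246); plane equation n·X = 15047.
Requiring n·Q = 15047: (-1517)t + (-10742) = 15047.
So t = -17.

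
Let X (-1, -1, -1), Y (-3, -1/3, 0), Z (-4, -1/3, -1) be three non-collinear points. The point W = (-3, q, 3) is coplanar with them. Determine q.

1/3

A normal to the plane is n = XY × XZ = (-2/3, -3, 2/3).
W lies in the plane iff n · XW = 0.
This gives (-3)q + (1) = 0, so q = 1/3.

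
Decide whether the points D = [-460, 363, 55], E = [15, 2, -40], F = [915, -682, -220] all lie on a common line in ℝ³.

Yes

DE = (475, -361, -95), DF = (1375, -1045, -275).
DE × DF = (0, 0, 0).
The cross product vanishes, so the three points are collinear.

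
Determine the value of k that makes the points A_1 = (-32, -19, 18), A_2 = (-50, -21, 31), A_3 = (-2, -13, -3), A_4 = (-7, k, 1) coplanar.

Normal to plane A_1A_2A_3: n = (-36, 12, -48); plane equation n·P = 60.
Requiring n·A_4 = 60: (12)k + (204) = 60.
So k = -12.

-12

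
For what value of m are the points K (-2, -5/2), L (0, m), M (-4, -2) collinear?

Collinearity: (L − K) must be parallel to (M − K) = (-2, 1/2).
Cross-multiplying the components: (m − (-5/2))·(-2) = (2)·(1/2).
Solving gives m = -3.

-3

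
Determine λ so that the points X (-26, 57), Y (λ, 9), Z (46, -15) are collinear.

22

The three points are collinear iff det[XY; XZ] = 0.
This determinant is linear in λ: (-72)λ + (1584) = 0, so λ = 22.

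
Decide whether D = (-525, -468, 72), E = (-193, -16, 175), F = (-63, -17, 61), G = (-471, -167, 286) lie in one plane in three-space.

Yes

With D as base: DE = (332, 452, 103), DF = (462, 451, -11), DG = (54, 301, 214).
DF × DG = (99825, -99462, 114708).
DE · (DF × DG) = 0.
The scalar triple product vanishes, so the four points are coplanar.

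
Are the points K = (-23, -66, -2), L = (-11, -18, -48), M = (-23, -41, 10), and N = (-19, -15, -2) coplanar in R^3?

With K as base: KL = (12, 48, -46), KM = (0, 25, 12), KN = (4, 51, 0).
KM × KN = (-612, 48, -100).
KL · (KM × KN) = -440.
Since -440 ≠ 0, the four points are not coplanar.

No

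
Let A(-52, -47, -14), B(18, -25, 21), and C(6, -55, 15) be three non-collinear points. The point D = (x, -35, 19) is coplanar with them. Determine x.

14

The plane through A, B, C has equation 918x − 1836z = -22032.
Substituting D: (918)x + (-34884) = -22032, so x = 14.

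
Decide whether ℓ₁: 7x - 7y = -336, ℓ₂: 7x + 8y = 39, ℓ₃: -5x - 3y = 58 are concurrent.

No

Intersecting ℓ₁ and ℓ₂: solving the 2×2 system gives (x, y) = (-23, 25).
Substitute into ℓ₃: (-5)(-23) + (-3)(25) = 40.
But ℓ₃ requires 58 ≠ 40, so the three lines have no common point.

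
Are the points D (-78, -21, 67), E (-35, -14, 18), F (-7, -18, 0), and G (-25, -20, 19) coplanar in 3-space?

Yes

A normal to the plane through D, E, F is n = DE × DF = (-322, -598, -368).
The plane has equation n·P = 13018. For G: n·G = 13018.
Equal, so G lies in the plane and all four are coplanar.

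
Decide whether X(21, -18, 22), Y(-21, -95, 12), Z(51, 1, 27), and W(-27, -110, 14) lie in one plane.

A normal to the plane through X, Y, Z is n = XY × XZ = (-195, -90, 1512).
The plane has equation n·P = 30789. For W: n·W = 36333.
36333 ≠ 30789, so W is off the plane.

No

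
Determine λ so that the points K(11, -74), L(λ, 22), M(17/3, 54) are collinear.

7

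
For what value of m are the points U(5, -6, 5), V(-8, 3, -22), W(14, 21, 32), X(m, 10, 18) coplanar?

9

Coplanarity ⇔ det[UV; UW; UX] = 0.
Expanding, this is linear in m: (972)m + (-8748) = 0.
So m = 9.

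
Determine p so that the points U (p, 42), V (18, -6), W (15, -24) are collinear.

26

Collinearity: (U − V) must be parallel to (W − V) = (-3, -18).
Cross-multiplying the components: (p − 18)·(-18) = (48)·(-3).
Solving gives p = 26.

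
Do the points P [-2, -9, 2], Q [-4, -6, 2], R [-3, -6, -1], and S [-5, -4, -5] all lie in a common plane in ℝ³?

No

A normal to the plane through P, Q, R is n = PQ × PR = (-9, -6, -3).
The plane has equation n·X = 66. For S: n·S = 84.
84 ≠ 66, so S is off the plane.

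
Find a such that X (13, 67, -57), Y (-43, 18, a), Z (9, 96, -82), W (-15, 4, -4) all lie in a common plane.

-17

Normal to plane XZW: n = (-38, 912, 1064); plane equation n·P = -38.
Requiring n·Y = -38: (1064)a + (18050) = -38.
So a = -17.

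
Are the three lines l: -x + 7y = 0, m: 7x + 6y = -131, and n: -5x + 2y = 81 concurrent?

No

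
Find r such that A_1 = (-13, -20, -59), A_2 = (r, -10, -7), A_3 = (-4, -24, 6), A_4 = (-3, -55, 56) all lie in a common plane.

The points are coplanar iff A_1A_2 · (A_1A_3 × A_1A_4) = 0.
Expanding, this is linear in r: (1815)r + (5445) = 0.
So r = -3.

-3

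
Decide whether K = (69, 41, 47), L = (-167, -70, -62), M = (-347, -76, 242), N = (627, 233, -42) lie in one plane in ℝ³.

A normal to the plane through K, L, M is n = KL × KM = (-34398, 91364, -18564).
The plane has equation n·P = 499954. For N: n·N = 499954.
Equal, so N lies in the plane and all four are coplanar.

Yes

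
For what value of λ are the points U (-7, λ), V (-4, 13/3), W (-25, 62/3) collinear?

20/3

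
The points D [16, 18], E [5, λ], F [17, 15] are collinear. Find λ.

The three points are collinear iff det[DE; DF] = 0.
This determinant is linear in λ: (-1)λ + (51) = 0, so λ = 51.

51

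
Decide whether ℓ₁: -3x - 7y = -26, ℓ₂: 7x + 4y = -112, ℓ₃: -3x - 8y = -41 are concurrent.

The three lines meet at one point iff the augmented coefficient matrix [aᵢ bᵢ cᵢ] has rank < 3, i.e. its determinant vanishes.
Here the determinant is -37.
Nonzero, so no common point exists.

No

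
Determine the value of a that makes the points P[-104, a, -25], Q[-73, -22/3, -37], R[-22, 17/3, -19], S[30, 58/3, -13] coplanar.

-16

The points are coplanar iff PQ · (PR × PS) = 0.
Expanding, this is linear in a: (-630)a + (-10080) = 0.
So a = -16.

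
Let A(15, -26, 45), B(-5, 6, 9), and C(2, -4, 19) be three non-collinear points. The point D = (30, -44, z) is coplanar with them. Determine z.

A normal to the plane is n = AB × AC = (-40, -52, -24).
D lies in the plane iff n · AD = 0.
This gives (-24)z + (1416) = 0, so z = 59.

59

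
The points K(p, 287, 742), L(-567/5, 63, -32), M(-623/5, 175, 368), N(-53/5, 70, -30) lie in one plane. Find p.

Coplanarity ⇔ det[KL; KM; KN] = 0.
Expanding, this is linear in p: (2576)p + (242144/5) = 0.
So p = -94/5.

-94/5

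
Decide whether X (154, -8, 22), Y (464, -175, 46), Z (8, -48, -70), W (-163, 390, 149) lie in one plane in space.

No

A normal to the plane through X, Y, Z is n = XY × XZ = (16324, 25016, -36782).
The plane has equation n·P = 1504564. For W: n·W = 1614910.
1614910 ≠ 1504564, so W is off the plane.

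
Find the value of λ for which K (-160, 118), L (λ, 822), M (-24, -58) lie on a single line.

-704

Collinearity: (L − K) must be parallel to (M − K) = (136, -176).
Cross-multiplying the components: (λ − (-160))·(-176) = (704)·(136).
Solving gives λ = -704.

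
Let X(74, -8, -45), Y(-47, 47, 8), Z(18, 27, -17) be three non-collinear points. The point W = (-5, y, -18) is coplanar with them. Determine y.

7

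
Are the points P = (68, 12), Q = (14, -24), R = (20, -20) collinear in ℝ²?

Yes

PQ = (-54, -36), PR = (-48, -32).
det[PQ; PR] = (-54)(-32) − (-36)(-48) = 0.
The determinant is zero, so the points are collinear.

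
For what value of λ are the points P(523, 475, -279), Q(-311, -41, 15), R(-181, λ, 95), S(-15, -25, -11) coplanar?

-229

The points are coplanar iff PQ · (PR × PS) = 0.
Expanding, this is linear in λ: (-65340)λ + (-14962860) = 0.
So λ = -229.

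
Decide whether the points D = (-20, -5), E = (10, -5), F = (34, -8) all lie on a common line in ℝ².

DE = (30, 0), DF = (54, -3).
det[DE; DF] = (30)(-3) − (0)(54) = -90.
The determinant is nonzero, so they are not collinear.

No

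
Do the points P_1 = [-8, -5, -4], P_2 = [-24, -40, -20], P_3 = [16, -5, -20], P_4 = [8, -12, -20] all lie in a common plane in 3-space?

A normal to the plane through P_1, P_2, P_3 is n = P_1P_2 × P_1P_3 = (560, -640, 840).
The plane has equation n·P = -4640. For P_4: n·P_4 = -4640.
Equal, so P_4 lies in the plane and all four are coplanar.

Yes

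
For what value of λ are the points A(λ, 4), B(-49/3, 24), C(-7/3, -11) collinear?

-25/3

Collinearity: (A − B) must be parallel to (C − B) = (14, -35).
Cross-multiplying the components: (λ − (-49/3))·(-35) = (-20)·(14).
Solving gives λ = -25/3.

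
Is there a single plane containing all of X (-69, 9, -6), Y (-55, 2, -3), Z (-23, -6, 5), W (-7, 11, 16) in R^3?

No

With X as base: XY = (14, -7, 3), XZ = (46, -15, 11), XW = (62, 2, 22).
XZ × XW = (-352, -330, 1022).
XY · (XZ × XW) = 448.
Since 448 ≠ 0, the four points are not coplanar.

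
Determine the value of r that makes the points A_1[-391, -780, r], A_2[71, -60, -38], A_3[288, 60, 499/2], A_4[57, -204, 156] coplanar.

149/2

The points are coplanar iff A_1A_2 · (A_1A_3 × A_1A_4) = 0.
Expanding, this is linear in r: (29568)r + (-2202816) = 0.
So r = 149/2.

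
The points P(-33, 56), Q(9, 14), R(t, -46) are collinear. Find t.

69

The three points are collinear iff det[PQ; PR] = 0.
This determinant is linear in t: (42)t + (-2898) = 0, so t = 69.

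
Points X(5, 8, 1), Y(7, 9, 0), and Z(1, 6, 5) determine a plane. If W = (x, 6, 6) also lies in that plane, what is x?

A normal to the plane is n = XY × XZ = (2, -4, 0).
W lies in the plane iff n · XW = 0.
This gives (2)x + (-2) = 0, so x = 1.

1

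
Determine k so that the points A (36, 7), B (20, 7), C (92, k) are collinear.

7

The three points are collinear iff det[AB; AC] = 0.
This determinant is linear in k: (-16)k + (112) = 0, so k = 7.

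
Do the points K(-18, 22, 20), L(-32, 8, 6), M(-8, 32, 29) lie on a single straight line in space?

No

KL = (-14, -14, -14), KM = (10, 10, 9).
KL × KM = (14, -14, 0).
The cross product is nonzero, so the points do not lie on one line.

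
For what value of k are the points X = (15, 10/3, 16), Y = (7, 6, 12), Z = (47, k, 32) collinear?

-22/3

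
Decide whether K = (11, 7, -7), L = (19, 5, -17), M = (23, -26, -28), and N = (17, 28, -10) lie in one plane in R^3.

Yes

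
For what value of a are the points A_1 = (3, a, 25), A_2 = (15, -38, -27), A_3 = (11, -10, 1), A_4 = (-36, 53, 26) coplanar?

The points are coplanar iff A_1A_2 · (A_1A_3 × A_1A_4) = 0.
Expanding, this is linear in a: (1216)a + (-21888) = 0.
So a = 18.

18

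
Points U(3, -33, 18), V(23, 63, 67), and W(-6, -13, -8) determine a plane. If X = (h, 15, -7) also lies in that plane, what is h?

-5

Coplanarity requires UV · (UW × UX) = 0.
UV = (20, 96, 49), UW = (-9, 20, -26); the triple product is linear in h with coefficient -3476 and constant term -17380.
Setting it to zero: h = -5.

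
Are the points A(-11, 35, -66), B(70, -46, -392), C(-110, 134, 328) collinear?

No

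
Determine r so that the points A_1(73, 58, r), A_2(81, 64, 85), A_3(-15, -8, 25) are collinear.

80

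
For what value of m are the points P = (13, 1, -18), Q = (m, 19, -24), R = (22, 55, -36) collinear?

16

Collinearity requires PQ × PR = 0; each component is linear in m.
The y-component gives (18)m + (-288) = 0, so m = 16.
The remaining components then also vanish.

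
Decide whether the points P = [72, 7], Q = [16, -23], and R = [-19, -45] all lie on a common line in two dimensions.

No

PQ = (-56, -30), PR = (-91, -52).
If collinear, PR would be a scalar multiple of PQ. But (-56)·(-52) ≠ (-30)·(-91) (difference 182), so they are not parallel; the points are not collinear.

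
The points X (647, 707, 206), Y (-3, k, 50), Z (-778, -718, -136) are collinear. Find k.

Direction XZ = (-1425, -1425, -342). From the x-coordinate of Y, the parameter along the line is τ = (-3 − 647)/(-1425) = 26/57.
Then k = 707 + 26/57·(-1425) = 57.

57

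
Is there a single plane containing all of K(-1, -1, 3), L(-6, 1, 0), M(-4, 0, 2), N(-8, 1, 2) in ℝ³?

Yes

The four points are coplanar iff the 3×3 determinant with rows KL, KM, KN is zero.
Rows: (-5, 2, -3), (-3, 1, -1), (-7, 2, -1).
Expanding along the first row: (-5)(1) − (2)(-4) + (-3)(1) = 0.
Zero determinant ⇒ coplanar.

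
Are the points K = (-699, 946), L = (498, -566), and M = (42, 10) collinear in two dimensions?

Yes

KL = (1197, -1512), KM = (741, -936).
Checking proportionality: KM = 13/21·KL, so the vectors are parallel and the points are collinear.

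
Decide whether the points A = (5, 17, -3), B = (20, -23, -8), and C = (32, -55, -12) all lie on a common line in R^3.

AB = (15, -40, -5), AC = (27, -72, -9).
Each component of AC is 9/5 times the corresponding component of AB, so AC = 9/5·AB and the points are collinear.

Yes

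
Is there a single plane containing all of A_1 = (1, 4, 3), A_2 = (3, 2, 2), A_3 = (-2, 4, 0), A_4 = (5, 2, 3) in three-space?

No

With A_1 as base: A_1A_2 = (2, -2, -1), A_1A_3 = (-3, 0, -3), A_1A_4 = (4, -2, 0).
A_1A_3 × A_1A_4 = (-6, -12, 6).
A_1A_2 · (A_1A_3 × A_1A_4) = 6.
Since 6 ≠ 0, the four points are not coplanar.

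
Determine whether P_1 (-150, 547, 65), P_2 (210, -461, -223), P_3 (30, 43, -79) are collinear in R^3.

Yes

P_1P_2 = (360, -1008, -288), P_1P_3 = (180, -504, -144).
P_1P_2 × P_1P_3 = (0, 0, 0).
The cross product vanishes, so the three points are collinear.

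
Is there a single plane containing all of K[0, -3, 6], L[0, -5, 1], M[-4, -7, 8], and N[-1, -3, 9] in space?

Yes

A normal to the plane through K, L, M is n = KL × KM = (-24, 20, -8).
The plane has equation n·P = -108. For N: n·N = -108.
Equal, so N lies in the plane and all four are coplanar.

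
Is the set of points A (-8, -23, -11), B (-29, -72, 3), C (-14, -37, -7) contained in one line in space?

AB = (-21, -49, 14), AC = (-6, -14, 4).
AB × AC = (0, 0, 0).
The cross product vanishes, so the three points are collinear.

Yes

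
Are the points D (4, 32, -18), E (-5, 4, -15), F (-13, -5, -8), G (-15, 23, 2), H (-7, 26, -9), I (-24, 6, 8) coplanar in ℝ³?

No

The plane through D, E, F has normal n = DE × DF = (-169, 39, -143) and equation n·P = 3146.
Checking the remaining points: n·G = 3146, n·H = 3484, n·I = 3146.
Since n·H = 3484 ≠ 3146, H is off the plane and the points are not all coplanar.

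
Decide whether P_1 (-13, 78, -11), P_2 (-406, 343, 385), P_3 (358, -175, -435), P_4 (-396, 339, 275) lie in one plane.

No

With P_1 as base: P_1P_2 = (-393, 265, 396), P_1P_3 = (371, -253, -424), P_1P_4 = (-383, 261, 286).
P_1P_3 × P_1P_4 = (38306, 56286, -68).
P_1P_2 · (P_1P_3 × P_1P_4) = -165396.
Since -165396 ≠ 0, the four points are not coplanar.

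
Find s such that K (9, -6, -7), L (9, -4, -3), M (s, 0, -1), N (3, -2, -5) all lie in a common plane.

3

Normal to plane KLN: n = (-12, -24, 12); plane equation n·P = -48.
Requiring n·M = -48: (-12)s + (-12) = -48.
So s = 3.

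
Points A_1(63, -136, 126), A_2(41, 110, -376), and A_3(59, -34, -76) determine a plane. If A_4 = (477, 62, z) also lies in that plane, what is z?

A normal to the plane is n = A_1A_2 × A_1A_3 = (1512, -2436, -1260).
A_4 lies in the plane iff n · A_1A_4 = 0.
This gives (-1260)z + (302400) = 0, so z = 240.

240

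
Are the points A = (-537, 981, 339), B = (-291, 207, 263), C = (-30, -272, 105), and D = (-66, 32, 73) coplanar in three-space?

Yes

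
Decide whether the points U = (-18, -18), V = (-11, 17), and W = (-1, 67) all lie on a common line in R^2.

UV = (7, 35), UW = (17, 85).
Twice the signed area of △UVW is (7)(85) − (35)(17) = 0.
The triangle is degenerate (zero area), so the points are collinear.

Yes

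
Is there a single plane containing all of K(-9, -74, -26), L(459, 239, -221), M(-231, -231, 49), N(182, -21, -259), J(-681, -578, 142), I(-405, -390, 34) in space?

Yes

The plane through K, L, M has normal n = KL × KM = (-7140, 8190, -3990) and equation n·P = -438060.
Checking the remaining points: n·N = -438060, n·J = -438060, n·I = -438060.
All equal -438060, so all 6 points lie in one plane.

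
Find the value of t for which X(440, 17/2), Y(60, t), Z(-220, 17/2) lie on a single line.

The three points are collinear iff det[XY; XZ] = 0.
This determinant is linear in t: (660)t + (-5610) = 0, so t = 17/2.

17/2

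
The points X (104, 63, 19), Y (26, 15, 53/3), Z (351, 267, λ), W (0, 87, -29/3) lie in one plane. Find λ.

Normal to plane XYW: n = (1408, -6292/3, -6864); plane equation n·P = -116116.
Requiring n·Z = -116116: (-6864)λ + (-65780) = -116116.
So λ = 22/3.

22/3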